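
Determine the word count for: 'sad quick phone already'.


Counting words by splitting on spaces:
  Word 1: 'sad'
  Word 2: 'quick'
  Word 3: 'phone'
  Word 4: 'already'
Total words: 4

4


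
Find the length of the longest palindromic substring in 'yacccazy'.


Scanning 'yacccazy' for palindromic substrings.
Substring at positions 1-5: 'accca'.
Check: reverse('accca') = 'accca' -> palindrome confirmed.
Neighbouring characters ('y' / 'z') break symmetry, so it cannot extend further.
No longer palindromic substring exists; longest length = 5

5


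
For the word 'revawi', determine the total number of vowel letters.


Scanning each character of 'revawi':
  Position 1: 'r' -> consonant (running count: 0)
  Position 2: 'e' -> vowel (running count: 1)
  Position 3: 'v' -> consonant (running count: 1)
  Position 4: 'a' -> vowel (running count: 2)
  Position 5: 'w' -> consonant (running count: 2)
  Position 6: 'i' -> vowel (running count: 3)
Total vowels: 3

3


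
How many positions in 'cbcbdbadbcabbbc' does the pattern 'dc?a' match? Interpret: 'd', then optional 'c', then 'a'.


Pattern: dc?a means 'd', then optional 'c', then 'a'.
Scanning 'cbcbdbadbcabbbc' position-by-position:
  Pos 0: window 'cbc' -> no
  Pos 1: window 'bcb' -> no
  Pos 2: window 'cbd' -> no
  Pos 3: window 'bdb' -> no
  Pos 4: window 'dba' -> no
  Pos 5: window 'bad' -> no
  Pos 6: window 'adb' -> no
  Pos 7: window 'dbc' -> no
  Pos 8: window 'bca' -> no
  Pos 9: window 'cab' -> no
  Pos 10: window 'abb' -> no
  Pos 11: window 'bbb' -> no
  Pos 12: window 'bbc' -> no
  Pos 13: window 'bc' -> no
  Pos 14: window 'c' -> no
Total matches: 0

0


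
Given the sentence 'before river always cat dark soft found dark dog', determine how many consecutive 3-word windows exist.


Word trigrams from [9] words:
  Trigram 1: (before river always)
  Trigram 2: (river always cat)
  Trigram 3: (always cat dark)
  Trigram 4: (cat dark soft)
  Trigram 5: (dark soft found)
  Trigram 6: (soft found dark)
  Trigram 7: (found dark dog)
Total word trigrams: 9 - 2 = 7

7


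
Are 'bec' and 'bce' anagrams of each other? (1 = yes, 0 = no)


Sort characters of 'bec': 'bce'
Sort characters of 'bce': 'bce'
Sorted forms match -> they ARE anagrams
Result: 1

1


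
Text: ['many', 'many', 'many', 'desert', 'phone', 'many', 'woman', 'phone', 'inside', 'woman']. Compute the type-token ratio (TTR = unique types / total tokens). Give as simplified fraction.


Tokens: 10
Unique types: ('desert', 'inside', 'many', 'phone', 'woman') = 5
TTR = 5/10
Simplify: divide both by 5 -> 1/2
TTR = 1/2

1/2


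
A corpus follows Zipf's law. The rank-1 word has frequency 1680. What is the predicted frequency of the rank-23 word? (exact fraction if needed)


Zipf's law: freq(rank) = f1 / rank
f1 = 1680, rank = 23
freq = 1680 / 23
GCD(1680, 23) = 1
Simplified: 1680/23

1680/23


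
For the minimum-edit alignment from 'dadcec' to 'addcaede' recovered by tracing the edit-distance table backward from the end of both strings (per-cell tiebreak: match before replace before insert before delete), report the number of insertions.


Edit distance = 5. Backtracking from cell (6, 8) with preference match > replace > insert > delete,
then listing the resulting alignment 'dadcec' -> 'addcaede' left to right:
  Step 1: replace d->a
  Step 2: replace a->d
  Step 3: keep 'd'
  Step 4: keep 'c'
  Step 5: insert 'a' [insertion #1]
  Step 6: keep 'e'
  Step 7: insert 'd' [insertion #2]
  Step 8: replace c->e
Total insertions: 2

2


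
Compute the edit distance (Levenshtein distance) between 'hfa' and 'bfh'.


Building DP table for s1='hfa' (len 3) and s2='bfh' (len 3):
       b  f  h
    0  1  2  3
  h 1  1  2  2
  f 2  2  1  2
  a 3  3  2  2
Edit distance = dp[3][3] = 2

2


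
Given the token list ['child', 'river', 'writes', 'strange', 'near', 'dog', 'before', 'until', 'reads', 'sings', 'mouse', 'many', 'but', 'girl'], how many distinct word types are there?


Listing all tokens and tracking unique types:
  Token 1: 'child' -> NEW (unique so far: 1)
  Token 2: 'river' -> NEW (unique so far: 2)
  Token 3: 'writes' -> NEW (unique so far: 3)
  Token 4: 'strange' -> NEW (unique so far: 4)
  Token 5: 'near' -> NEW (unique so far: 5)
  Token 6: 'dog' -> NEW (unique so far: 6)
  Token 7: 'before' -> NEW (unique so far: 7)
  Token 8: 'until' -> NEW (unique so far: 8)
  Token 9: 'reads' -> NEW (unique so far: 9)
  Token 10: 'sings' -> NEW (unique so far: 10)
  Token 11: 'mouse' -> NEW (unique so far: 11)
  Token 12: 'many' -> NEW (unique so far: 12)
  Token 13: 'but' -> NEW (unique so far: 13)
  Token 14: 'girl' -> NEW (unique so far: 14)
Unique types: ('before', 'but', 'child', 'dog', 'girl', 'many', 'mouse', 'near', 'reads', 'river', 'sings', 'strange', 'until', 'writes')
Vocabulary size: 14

14


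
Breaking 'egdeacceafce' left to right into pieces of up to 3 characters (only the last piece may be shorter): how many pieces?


'egdeacceafce' has 12 characters.
Chunking with max size 3:
  Chunk 1: 'egd' (positions 0-2)
  Chunk 2: 'eac' (positions 3-5)
  Chunk 3: 'cea' (positions 6-8)
  Chunk 4: 'fce' (positions 9-11)
Total chunks: ceil(12 / 3) = 4

4


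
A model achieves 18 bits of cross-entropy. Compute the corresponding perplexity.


Perplexity formula: PP = 2^H
H = 18
PP = 2^18
PP = 2^18 = 262144

262144


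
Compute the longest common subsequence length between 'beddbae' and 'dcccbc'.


DP table for LCS of 'beddbae' and 'dcccbc':
       d  c  c  c  b  c
    0  0  0  0  0  0  0
  b 0  0  0  0  0  1  1
  e 0  0  0  0  0  1  1
  d 0  1  1  1  1  1  1
  d 0  1  1  1  1  1  1
  b 0  1  1  1  1  2  2
  a 0  1  1  1  1  2  2
  e 0  1  1  1  1  2  2
LCS: 'db'
LCS length = 2

2


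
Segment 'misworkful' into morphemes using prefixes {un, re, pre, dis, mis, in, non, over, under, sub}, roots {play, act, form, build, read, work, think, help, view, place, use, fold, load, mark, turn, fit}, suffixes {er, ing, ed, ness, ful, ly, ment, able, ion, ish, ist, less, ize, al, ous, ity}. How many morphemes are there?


Segmenting 'misworkful' against the inventory:
  'mis' -> prefix (morpheme 1)
  'work' -> root (morpheme 2)
  'ful' -> suffix (morpheme 3)
Total morphemes: 3

3


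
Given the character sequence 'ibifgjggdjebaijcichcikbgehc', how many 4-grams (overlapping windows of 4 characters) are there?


String 'ibifgjggdjebaijcichcikbgehc' has length L = 27.
Number of overlapping n-grams = L - n + 1
Substituting: 27 - 4 + 1 = 24

24


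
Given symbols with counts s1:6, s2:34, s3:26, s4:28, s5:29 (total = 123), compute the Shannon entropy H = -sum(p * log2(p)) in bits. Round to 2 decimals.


Computing entropy H = -sum(p_i * log2(p_i)):
  s1: p = 6/123 = 0.0488, -p*log2(p) = 0.2126
  s2: p = 34/123 = 0.2764, -p*log2(p) = 0.5128
  s3: p = 26/123 = 0.2114, -p*log2(p) = 0.4739
  s4: p = 28/123 = 0.2276, -p*log2(p) = 0.4861
  s5: p = 29/123 = 0.2358, -p*log2(p) = 0.4915
H = sum of terms = 2.1769
Rounded to 2 decimals: 2.18

2.18


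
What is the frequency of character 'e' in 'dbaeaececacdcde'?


Scanning 'dbaeaececacdcde' for 'e':
  Position 3: 'e' -> MATCH (count: 1)
  Position 5: 'e' -> MATCH (count: 2)
  Position 7: 'e' -> MATCH (count: 3)
  Position 14: 'e' -> MATCH (count: 4)
Total occurrences of 'e': 4

4


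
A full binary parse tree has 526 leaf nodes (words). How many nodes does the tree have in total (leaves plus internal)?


Leaf nodes (terminals): 526
Internal nodes = n - 1 = 526 - 1 = 525
Total = leaves + internal = 526 + 525 = 1051

1051


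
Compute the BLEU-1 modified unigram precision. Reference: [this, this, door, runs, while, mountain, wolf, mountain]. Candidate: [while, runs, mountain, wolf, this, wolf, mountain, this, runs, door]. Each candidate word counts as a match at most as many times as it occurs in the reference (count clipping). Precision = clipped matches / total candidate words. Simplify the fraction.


Reference word counts: {'door': 1, 'mountain': 2, 'runs': 1, 'this': 2, 'while': 1, 'wolf': 1}
Checking each candidate word (with clipping):
  'while' -> in reference (ref count 1, used 1/1) -> match (matches: 1)
  'runs' -> in reference (ref count 1, used 1/1) -> match (matches: 2)
  'mountain' -> in reference (ref count 2, used 1/2) -> match (matches: 3)
  'wolf' -> in reference (ref count 1, used 1/1) -> match (matches: 4)
  'this' -> in reference (ref count 2, used 1/2) -> match (matches: 5)
  'wolf' -> ref count 1 already used up (1/1) -> clipped, no match (matches: 5)
  'mountain' -> in reference (ref count 2, used 2/2) -> match (matches: 6)
  'this' -> in reference (ref count 2, used 2/2) -> match (matches: 7)
  'runs' -> ref count 1 already used up (1/1) -> clipped, no match (matches: 7)
  'door' -> in reference (ref count 1, used 1/1) -> match (matches: 8)
Clipped matches: 8, Candidate length: 10
Precision = 8/10 = 4/5

4/5


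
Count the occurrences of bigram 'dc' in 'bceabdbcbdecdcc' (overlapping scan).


Scanning 'bceabdbcbdecdcc' for bigram 'dc':
  Position 0: 'bc' -> no
  Position 1: 'ce' -> no
  Position 2: 'ea' -> no
  Position 3: 'ab' -> no
  Position 4: 'bd' -> no
  Position 5: 'db' -> no
  Position 6: 'bc' -> no
  Position 7: 'cb' -> no
  Position 8: 'bd' -> no
  Position 9: 'de' -> no
  Position 10: 'ec' -> no
  Position 11: 'cd' -> no
  Position 12: 'dc' -> MATCH
  Position 13: 'cc' -> no
Total matches: 1

1


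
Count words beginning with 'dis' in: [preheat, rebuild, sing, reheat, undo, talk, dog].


Checking each word for prefix 'dis':
  'preheat' -> no (count: 0)
  'rebuild' -> no (count: 0)
  'sing' -> no (count: 0)
  'reheat' -> no (count: 0)
  'undo' -> no (count: 0)
  'talk' -> no (count: 0)
  'dog' -> no (count: 0)
Total with prefix 'dis': 0

0


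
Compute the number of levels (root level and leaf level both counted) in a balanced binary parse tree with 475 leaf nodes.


In a balanced binary tree with n leaves the deepest leaf is ceil(log2(n)) edges below the root,
so counting node levels inclusive of root and leaves gives ceil(log2(n)) + 1 levels.
log2(475) = 8.8918
ceil(8.8918) = 9
levels = 9 + 1 = 10

10


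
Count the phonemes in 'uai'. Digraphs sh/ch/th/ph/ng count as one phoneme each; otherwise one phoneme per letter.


Parsing 'uai' greedily, digraphs first:
  'u' -> vowel phoneme (phonemes so far: 1)
  'a' -> vowel phoneme (phonemes so far: 2)
  'i' -> vowel phoneme (phonemes so far: 3)
Total phonemes: 3

3


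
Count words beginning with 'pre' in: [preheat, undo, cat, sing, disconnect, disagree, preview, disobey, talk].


Checking each word for prefix 'pre':
  'preheat' -> YES, starts with 'pre' (count: 1)
  'undo' -> no (count: 1)
  'cat' -> no (count: 1)
  'sing' -> no (count: 1)
  'disconnect' -> no (count: 1)
  'disagree' -> no (count: 1)
  'preview' -> YES, starts with 'pre' (count: 2)
  'disobey' -> no (count: 2)
  'talk' -> no (count: 2)
Total with prefix 'pre': 2

2


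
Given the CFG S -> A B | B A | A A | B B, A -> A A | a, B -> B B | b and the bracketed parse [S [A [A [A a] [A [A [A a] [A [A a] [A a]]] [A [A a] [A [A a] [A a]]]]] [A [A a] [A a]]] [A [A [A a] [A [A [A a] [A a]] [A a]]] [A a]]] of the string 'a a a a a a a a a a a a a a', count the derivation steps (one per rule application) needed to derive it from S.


Every bracketed nonterminal node [X ...] in the tree is produced by exactly one rule application.
Reading the tree off as a leftmost derivation:
  Step 1: S  =>  A A   (applied S -> A A)
  Step 2: A A  =>  A A A   (applied A -> A A)
  Step 3: A A A  =>  A A A A   (applied A -> A A)
  Step 4: A A A A  =>  a A A A   (applied A -> a)
  Step 5: a A A A  =>  a A A A A   (applied A -> A A)
  Step 6: a A A A A  =>  a A A A A A   (applied A -> A A)
  Step 7: a A A A A A  =>  a a A A A A   (applied A -> a)
  Step 8: a a A A A A  =>  a a A A A A A   (applied A -> A A)
  Step 9: a a A A A A A  =>  a a a A A A A   (applied A -> a)
  Step 10: a a a A A A A  =>  a a a a A A A   (applied A -> a)
  Step 11: a a a a A A A  =>  a a a a A A A A   (applied A -> A A)
  Step 12: a a a a A A A A  =>  a a a a a A A A   (applied A -> a)
  Step 13: a a a a a A A A  =>  a a a a a A A A A   (applied A -> A A)
  Step 14: a a a a a A A A A  =>  a a a a a a A A A   (applied A -> a)
  Step 15: a a a a a a A A A  =>  a a a a a a a A A   (applied A -> a)
  Step 16: a a a a a a a A A  =>  a a a a a a a A A A   (applied A -> A A)
  Step 17: a a a a a a a A A A  =>  a a a a a a a a A A   (applied A -> a)
  Step 18: a a a a a a a a A A  =>  a a a a a a a a a A   (applied A -> a)
  Step 19: a a a a a a a a a A  =>  a a a a a a a a a A A   (applied A -> A A)
  Step 20: a a a a a a a a a A A  =>  a a a a a a a a a A A A   (applied A -> A A)
  Step 21: a a a a a a a a a A A A  =>  a a a a a a a a a a A A   (applied A -> a)
  Step 22: a a a a a a a a a a A A  =>  a a a a a a a a a a A A A   (applied A -> A A)
  Step 23: a a a a a a a a a a A A A  =>  a a a a a a a a a a A A A A   (applied A -> A A)
  Step 24: a a a a a a a a a a A A A A  =>  a a a a a a a a a a a A A A   (applied A -> a)
  Step 25: a a a a a a a a a a a A A A  =>  a a a a a a a a a a a a A A   (applied A -> a)
  Step 26: a a a a a a a a a a a a A A  =>  a a a a a a a a a a a a a A   (applied A -> a)
  Step 27: a a a a a a a a a a a a a A  =>  a a a a a a a a a a a a a a   (applied A -> a)
Final yield: a a a a a a a a a a a a a a
Total rewrite steps: 27

27


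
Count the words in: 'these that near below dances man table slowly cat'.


Counting words by splitting on spaces:
  Word 1: 'these'
  Word 2: 'that'
  Word 3: 'near'
  Word 4: 'below'
  Word 5: 'dances'
  Word 6: 'man'
  Word 7: 'table'
  Word 8: 'slowly'
  Word 9: 'cat'
Total words: 9

9


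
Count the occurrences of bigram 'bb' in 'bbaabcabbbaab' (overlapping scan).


Scanning 'bbaabcabbbaab' for bigram 'bb':
  Position 0: 'bb' -> MATCH
  Position 1: 'ba' -> no
  Position 2: 'aa' -> no
  Position 3: 'ab' -> no
  Position 4: 'bc' -> no
  Position 5: 'ca' -> no
  Position 6: 'ab' -> no
  Position 7: 'bb' -> MATCH
  Position 8: 'bb' -> MATCH
  Position 9: 'ba' -> no
  Position 10: 'aa' -> no
  Position 11: 'ab' -> no
Total matches: 3

3


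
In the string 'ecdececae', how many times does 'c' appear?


Scanning 'ecdececae' for 'c':
  Position 1: 'c' -> MATCH (count: 1)
  Position 4: 'c' -> MATCH (count: 2)
  Position 6: 'c' -> MATCH (count: 3)
Total occurrences of 'c': 3

3


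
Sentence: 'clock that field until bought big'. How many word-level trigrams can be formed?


Word trigrams from [6] words:
  Trigram 1: (clock that field)
  Trigram 2: (that field until)
  Trigram 3: (field until bought)
  Trigram 4: (until bought big)
Total word trigrams: 6 - 2 = 4

4


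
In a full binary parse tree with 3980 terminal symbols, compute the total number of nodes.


Leaf nodes (terminals): 3980
Internal nodes = n - 1 = 3980 - 1 = 3979
Total = leaves + internal = 3980 + 3979 = 7959

7959


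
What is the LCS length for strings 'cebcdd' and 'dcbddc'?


DP table for LCS of 'cebcdd' and 'dcbddc':
       d  c  b  d  d  c
    0  0  0  0  0  0  0
  c 0  0  1  1  1  1  1
  e 0  0  1  1  1  1  1
  b 0  0  1  2  2  2  2
  c 0  0  1  2  2  2  3
  d 0  1  1  2  3  3  3
  d 0  1  1  2  3  4  4
LCS: 'cbdd'
LCS length = 4

4


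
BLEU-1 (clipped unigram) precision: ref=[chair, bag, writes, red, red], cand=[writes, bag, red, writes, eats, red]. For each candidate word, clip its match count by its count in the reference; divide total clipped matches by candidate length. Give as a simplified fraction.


Reference word counts: {'bag': 1, 'chair': 1, 'red': 2, 'writes': 1}
Checking each candidate word (with clipping):
  'writes' -> in reference (ref count 1, used 1/1) -> match (matches: 1)
  'bag' -> in reference (ref count 1, used 1/1) -> match (matches: 2)
  'red' -> in reference (ref count 2, used 1/2) -> match (matches: 3)
  'writes' -> ref count 1 already used up (1/1) -> clipped, no match (matches: 3)
  'eats' -> not in reference -> no match (matches: 3)
  'red' -> in reference (ref count 2, used 2/2) -> match (matches: 4)
Clipped matches: 4, Candidate length: 6
Precision = 4/6 = 2/3

2/3


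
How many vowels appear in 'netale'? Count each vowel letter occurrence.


Scanning each character of 'netale':
  Position 1: 'n' -> consonant (running count: 0)
  Position 2: 'e' -> vowel (running count: 1)
  Position 3: 't' -> consonant (running count: 1)
  Position 4: 'a' -> vowel (running count: 2)
  Position 5: 'l' -> consonant (running count: 2)
  Position 6: 'e' -> vowel (running count: 3)
Total vowels: 3

3


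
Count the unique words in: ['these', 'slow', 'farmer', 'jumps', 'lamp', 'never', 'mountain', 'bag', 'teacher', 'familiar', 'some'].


Listing all tokens and tracking unique types:
  Token 1: 'these' -> NEW (unique so far: 1)
  Token 2: 'slow' -> NEW (unique so far: 2)
  Token 3: 'farmer' -> NEW (unique so far: 3)
  Token 4: 'jumps' -> NEW (unique so far: 4)
  Token 5: 'lamp' -> NEW (unique so far: 5)
  Token 6: 'never' -> NEW (unique so far: 6)
  Token 7: 'mountain' -> NEW (unique so far: 7)
  Token 8: 'bag' -> NEW (unique so far: 8)
  Token 9: 'teacher' -> NEW (unique so far: 9)
  Token 10: 'familiar' -> NEW (unique so far: 10)
  Token 11: 'some' -> NEW (unique so far: 11)
Unique types: ('bag', 'familiar', 'farmer', 'jumps', 'lamp', 'mountain', 'never', 'slow', 'some', 'teacher', 'these')
Vocabulary size: 11

11


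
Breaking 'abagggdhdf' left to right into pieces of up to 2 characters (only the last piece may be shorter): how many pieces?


'abagggdhdf' has 10 characters.
Chunking with max size 2:
  Chunk 1: 'ab' (positions 0-1)
  Chunk 2: 'ag' (positions 2-3)
  Chunk 3: 'gg' (positions 4-5)
  Chunk 4: 'dh' (positions 6-7)
  Chunk 5: 'df' (positions 8-9)
Total chunks: ceil(10 / 2) = 5

5


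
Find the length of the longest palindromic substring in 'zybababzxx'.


Scanning 'zybababzxx' for palindromic substrings.
Substring at positions 2-6: 'babab'.
Check: reverse('babab') = 'babab' -> palindrome confirmed.
Neighbouring characters ('y' / 'z') break symmetry, so it cannot extend further.
No longer palindromic substring exists; longest length = 5

5


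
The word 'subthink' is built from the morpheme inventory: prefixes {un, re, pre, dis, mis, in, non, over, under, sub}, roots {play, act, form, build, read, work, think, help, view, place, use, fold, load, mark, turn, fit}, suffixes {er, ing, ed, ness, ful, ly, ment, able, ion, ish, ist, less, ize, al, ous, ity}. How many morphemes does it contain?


Segmenting 'subthink' against the inventory:
  'sub' -> prefix (morpheme 1)
  'think' -> root (morpheme 2)
Total morphemes: 2

2


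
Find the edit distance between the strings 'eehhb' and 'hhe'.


Building DP table for s1='eehhb' (len 5) and s2='hhe' (len 3):
       h  h  e
    0  1  2  3
  e 1  1  2  2
  e 2  2  2  2
  h 3  2  2  3
  h 4  3  2  3
  b 5  4  3  3
Edit distance = dp[5][3] = 3

3


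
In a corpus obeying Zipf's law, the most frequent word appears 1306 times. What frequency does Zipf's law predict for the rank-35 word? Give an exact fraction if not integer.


Zipf's law: freq(rank) = f1 / rank
f1 = 1306, rank = 35
freq = 1306 / 35
GCD(1306, 35) = 1
Simplified: 1306/35

1306/35


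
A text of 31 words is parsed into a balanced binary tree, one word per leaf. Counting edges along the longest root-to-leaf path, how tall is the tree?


In a balanced binary tree with n leaves the deepest leaf is ceil(log2(n)) edges below the root.
log2(31) = 4.9542
ceil(4.9542) = 5
height (edges) = 5

5


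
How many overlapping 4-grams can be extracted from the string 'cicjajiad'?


String 'cicjajiad' has length L = 9.
Number of overlapping n-grams = L - n + 1
Substituting: 9 - 4 + 1 = 6

6


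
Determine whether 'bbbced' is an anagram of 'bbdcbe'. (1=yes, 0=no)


Sort characters of 'bbbced': 'bbbcde'
Sort characters of 'bbdcbe': 'bbbcde'
Sorted forms match -> they ARE anagrams
Result: 1

1


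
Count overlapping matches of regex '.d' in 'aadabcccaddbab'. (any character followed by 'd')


Pattern: .d means any character followed by 'd'.
Scanning 'aadabcccaddbab' position-by-position:
  Pos 0: window 'aa' -> no
  Pos 1: window 'ad' -> MATCH
  Pos 2: window 'da' -> no
  Pos 3: window 'ab' -> no
  Pos 4: window 'bc' -> no
  Pos 5: window 'cc' -> no
  Pos 6: window 'cc' -> no
  Pos 7: window 'ca' -> no
  Pos 8: window 'ad' -> MATCH
  Pos 9: window 'dd' -> MATCH
  Pos 10: window 'db' -> no
  Pos 11: window 'ba' -> no
  Pos 12: window 'ab' -> no
  Pos 13: window 'b' -> no
Total matches: 3

3


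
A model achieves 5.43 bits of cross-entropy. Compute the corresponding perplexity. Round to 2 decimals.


Perplexity formula: PP = 2^H
H = 5.43
PP = 2^5.43
Decompose: 2^5.43 = 2^5 * 2^0.43
2^5 = 32, 2^0.43 ~ 1.3472336
PP ~ 32 * 1.3472336 = 43.1114752
Rounded to 2 decimals: 43.11

43.11


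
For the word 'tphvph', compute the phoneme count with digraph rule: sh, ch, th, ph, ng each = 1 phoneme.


Parsing 'tphvph' greedily, digraphs first:
  't' -> consonant phoneme (phonemes so far: 1)
  'ph' -> digraph (1 consonant phoneme) (phonemes so far: 2)
  'v' -> consonant phoneme (phonemes so far: 3)
  'ph' -> digraph (1 consonant phoneme) (phonemes so far: 4)
Total phonemes: 4

4


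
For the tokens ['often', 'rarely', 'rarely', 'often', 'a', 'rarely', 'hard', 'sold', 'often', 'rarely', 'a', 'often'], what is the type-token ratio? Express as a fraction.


Tokens: 12
Unique types: ('a', 'hard', 'often', 'rarely', 'sold') = 5
TTR = 5/12
Already in lowest terms.

5/12


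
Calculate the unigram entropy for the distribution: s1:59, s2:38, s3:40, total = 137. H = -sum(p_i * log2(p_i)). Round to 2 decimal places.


Computing entropy H = -sum(p_i * log2(p_i)):
  s1: p = 59/137 = 0.4307, -p*log2(p) = 0.5234
  s2: p = 38/137 = 0.2774, -p*log2(p) = 0.5132
  s3: p = 40/137 = 0.2920, -p*log2(p) = 0.5186
H = sum of terms = 1.5552
Rounded to 2 decimals: 1.56

1.56


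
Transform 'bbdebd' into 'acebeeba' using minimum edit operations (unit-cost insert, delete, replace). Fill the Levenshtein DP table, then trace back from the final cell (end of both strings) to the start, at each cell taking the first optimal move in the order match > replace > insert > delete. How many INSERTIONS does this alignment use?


Edit distance = 5. Backtracking from cell (6, 8) with preference match > replace > insert > delete,
then listing the resulting alignment 'bbdebd' -> 'acebeeba' left to right:
  Step 1: insert 'a' [insertion #1]
  Step 2: insert 'c' [insertion #2]
  Step 3: replace b->e
  Step 4: keep 'b'
  Step 5: replace d->e
  Step 6: keep 'e'
  Step 7: keep 'b'
  Step 8: replace d->a
Total insertions: 2

2


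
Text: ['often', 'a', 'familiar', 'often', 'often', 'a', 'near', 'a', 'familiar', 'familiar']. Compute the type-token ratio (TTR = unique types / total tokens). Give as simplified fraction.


Tokens: 10
Unique types: ('a', 'familiar', 'near', 'often') = 4
TTR = 4/10
Simplify: divide both by 2 -> 2/5
TTR = 2/5

2/5


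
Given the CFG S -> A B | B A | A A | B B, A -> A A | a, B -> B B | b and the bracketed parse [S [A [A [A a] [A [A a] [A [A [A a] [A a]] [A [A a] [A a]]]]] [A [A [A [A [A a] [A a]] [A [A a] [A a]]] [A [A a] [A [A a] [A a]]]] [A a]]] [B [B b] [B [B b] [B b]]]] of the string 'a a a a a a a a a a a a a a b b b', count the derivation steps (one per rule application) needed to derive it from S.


Every bracketed nonterminal node [X ...] in the tree is produced by exactly one rule application.
Reading the tree off as a leftmost derivation:
  Step 1: S  =>  A B   (applied S -> A B)
  Step 2: A B  =>  A A B   (applied A -> A A)
  Step 3: A A B  =>  A A A B   (applied A -> A A)
  Step 4: A A A B  =>  a A A B   (applied A -> a)
  Step 5: a A A B  =>  a A A A B   (applied A -> A A)
  Step 6: a A A A B  =>  a a A A B   (applied A -> a)
  Step 7: a a A A B  =>  a a A A A B   (applied A -> A A)
  Step 8: a a A A A B  =>  a a A A A A B   (applied A -> A A)
  Step 9: a a A A A A B  =>  a a a A A A B   (applied A -> a)
  Step 10: a a a A A A B  =>  a a a a A A B   (applied A -> a)
  Step 11: a a a a A A B  =>  a a a a A A A B   (applied A -> A A)
  Step 12: a a a a A A A B  =>  a a a a a A A B   (applied A -> a)
  Step 13: a a a a a A A B  =>  a a a a a a A B   (applied A -> a)
  Step 14: a a a a a a A B  =>  a a a a a a A A B   (applied A -> A A)
  Step 15: a a a a a a A A B  =>  a a a a a a A A A B   (applied A -> A A)
  Step 16: a a a a a a A A A B  =>  a a a a a a A A A A B   (applied A -> A A)
  Step 17: a a a a a a A A A A B  =>  a a a a a a A A A A A B   (applied A -> A A)
  Step 18: a a a a a a A A A A A B  =>  a a a a a a a A A A A B   (applied A -> a)
  Step 19: a a a a a a a A A A A B  =>  a a a a a a a a A A A B   (applied A -> a)
  Step 20: a a a a a a a a A A A B  =>  a a a a a a a a A A A A B   (applied A -> A A)
  Step 21: a a a a a a a a A A A A B  =>  a a a a a a a a a A A A B   (applied A -> a)
  Step 22: a a a a a a a a a A A A B  =>  a a a a a a a a a a A A B   (applied A -> a)
  Step 23: a a a a a a a a a a A A B  =>  a a a a a a a a a a A A A B   (applied A -> A A)
  Step 24: a a a a a a a a a a A A A B  =>  a a a a a a a a a a a A A B   (applied A -> a)
  Step 25: a a a a a a a a a a a A A B  =>  a a a a a a a a a a a A A A B   (applied A -> A A)
  Step 26: a a a a a a a a a a a A A A B  =>  a a a a a a a a a a a a A A B   (applied A -> a)
  Step 27: a a a a a a a a a a a a A A B  =>  a a a a a a a a a a a a a A B   (applied A -> a)
  Step 28: a a a a a a a a a a a a a A B  =>  a a a a a a a a a a a a a a B   (applied A -> a)
  Step 29: a a a a a a a a a a a a a a B  =>  a a a a a a a a a a a a a a B B   (applied B -> B B)
  Step 30: a a a a a a a a a a a a a a B B  =>  a a a a a a a a a a a a a a b B   (applied B -> b)
  Step 31: a a a a a a a a a a a a a a b B  =>  a a a a a a a a a a a a a a b B B   (applied B -> B B)
  Step 32: a a a a a a a a a a a a a a b B B  =>  a a a a a a a a a a a a a a b b B   (applied B -> b)
  Step 33: a a a a a a a a a a a a a a b b B  =>  a a a a a a a a a a a a a a b b b   (applied B -> b)
Final yield: a a a a a a a a a a a a a a b b b
Total rewrite steps: 33

33


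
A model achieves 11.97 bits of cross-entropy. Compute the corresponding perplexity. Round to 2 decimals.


Perplexity formula: PP = 2^H
H = 11.97
PP = 2^11.97
Decompose: 2^11.97 = 2^11 * 2^0.97
2^11 = 2048, 2^0.97 ~ 1.9588406
PP ~ 2048 * 1.9588406 = 4011.7055488
Rounded to 2 decimals: 4011.71

4011.71


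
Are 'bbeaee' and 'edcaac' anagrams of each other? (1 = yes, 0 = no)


Sort characters of 'bbeaee': 'abbeee'
Sort characters of 'edcaac': 'aaccde'
Sorted forms differ -> they are NOT anagrams
Result: 0

0


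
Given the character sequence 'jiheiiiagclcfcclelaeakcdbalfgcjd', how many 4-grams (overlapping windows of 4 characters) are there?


String 'jiheiiiagclcfcclelaeakcdbalfgcjd' has length L = 32.
Number of overlapping n-grams = L - n + 1
Substituting: 32 - 4 + 1 = 29

29


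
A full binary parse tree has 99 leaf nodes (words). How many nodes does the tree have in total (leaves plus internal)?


Leaf nodes (terminals): 99
Internal nodes = n - 1 = 99 - 1 = 98
Total = leaves + internal = 99 + 98 = 197

197


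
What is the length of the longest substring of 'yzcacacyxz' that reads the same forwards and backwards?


Scanning 'yzcacacyxz' for palindromic substrings.
Substring at positions 2-6: 'cacac'.
Check: reverse('cacac') = 'cacac' -> palindrome confirmed.
Neighbouring characters ('z' / 'y') break symmetry, so it cannot extend further.
No longer palindromic substring exists; longest length = 5

5


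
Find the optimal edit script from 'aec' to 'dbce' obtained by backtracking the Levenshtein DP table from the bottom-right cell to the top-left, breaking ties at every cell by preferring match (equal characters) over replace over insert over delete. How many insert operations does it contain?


Edit distance = 3. Backtracking from cell (3, 4) with preference match > replace > insert > delete,
then listing the resulting alignment 'aec' -> 'dbce' left to right:
  Step 1: replace a->d
  Step 2: replace e->b
  Step 3: keep 'c'
  Step 4: insert 'e' [insertion #1]
Total insertions: 1

1


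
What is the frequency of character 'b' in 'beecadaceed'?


Scanning 'beecadaceed' for 'b':
  Position 0: 'b' -> MATCH (count: 1)
Total occurrences of 'b': 1

1


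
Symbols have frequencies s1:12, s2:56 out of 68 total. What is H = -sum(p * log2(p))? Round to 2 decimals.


Computing entropy H = -sum(p_i * log2(p_i)):
  s1: p = 12/68 = 0.1765, -p*log2(p) = 0.4416
  s2: p = 56/68 = 0.8235, -p*log2(p) = 0.2307
H = sum of terms = 0.6723
Rounded to 2 decimals: 0.67

0.67


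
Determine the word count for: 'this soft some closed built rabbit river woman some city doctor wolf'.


Counting words by splitting on spaces:
  Word 1: 'this'
  Word 2: 'soft'
  Word 3: 'some'
  Word 4: 'closed'
  Word 5: 'built'
  Word 6: 'rabbit'
  Word 7: 'river'
  Word 8: 'woman'
  Word 9: 'some'
  Word 10: 'city'
  Word 11: 'doctor'
  Word 12: 'wolf'
Total words: 12

12


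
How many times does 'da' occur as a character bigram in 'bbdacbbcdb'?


Scanning 'bbdacbbcdb' for bigram 'da':
  Position 0: 'bb' -> no
  Position 1: 'bd' -> no
  Position 2: 'da' -> MATCH
  Position 3: 'ac' -> no
  Position 4: 'cb' -> no
  Position 5: 'bb' -> no
  Position 6: 'bc' -> no
  Position 7: 'cd' -> no
  Position 8: 'db' -> no
Total matches: 1

1


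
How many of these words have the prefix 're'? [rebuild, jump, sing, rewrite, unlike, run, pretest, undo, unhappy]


Checking each word for prefix 're':
  'rebuild' -> YES, starts with 're' (count: 1)
  'jump' -> no (count: 1)
  'sing' -> no (count: 1)
  'rewrite' -> YES, starts with 're' (count: 2)
  'unlike' -> no (count: 2)
  'run' -> no (count: 2)
  'pretest' -> no (count: 2)
  'undo' -> no (count: 2)
  'unhappy' -> no (count: 2)
Total with prefix 're': 2

2


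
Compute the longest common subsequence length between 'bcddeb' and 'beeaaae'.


DP table for LCS of 'bcddeb' and 'beeaaae':
       b  e  e  a  a  a  e
    0  0  0  0  0  0  0  0
  b 0  1  1  1  1  1  1  1
  c 0  1  1  1  1  1  1  1
  d 0  1  1  1  1  1  1  1
  d 0  1  1  1  1  1  1  1
  e 0  1  2  2  2  2  2  2
  b 0  1  2  2  2  2  2  2
LCS: 'be'
LCS length = 2

2


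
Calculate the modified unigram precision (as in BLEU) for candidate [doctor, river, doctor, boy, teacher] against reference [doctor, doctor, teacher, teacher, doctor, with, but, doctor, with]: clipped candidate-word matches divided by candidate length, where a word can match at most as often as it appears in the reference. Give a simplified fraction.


Reference word counts: {'but': 1, 'doctor': 4, 'teacher': 2, 'with': 2}
Checking each candidate word (with clipping):
  'doctor' -> in reference (ref count 4, used 1/4) -> match (matches: 1)
  'river' -> not in reference -> no match (matches: 1)
  'doctor' -> in reference (ref count 4, used 2/4) -> match (matches: 2)
  'boy' -> not in reference -> no match (matches: 2)
  'teacher' -> in reference (ref count 2, used 1/2) -> match (matches: 3)
Clipped matches: 3, Candidate length: 5
Precision = 3/5

3/5


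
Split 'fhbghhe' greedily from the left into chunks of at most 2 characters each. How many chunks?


'fhbghhe' has 7 characters.
Chunking with max size 2:
  Chunk 1: 'fh' (positions 0-1)
  Chunk 2: 'bg' (positions 2-3)
  Chunk 3: 'hh' (positions 4-5)
  Chunk 4: 'e' (positions 6-6)
Total chunks: ceil(7 / 2) = 4

4


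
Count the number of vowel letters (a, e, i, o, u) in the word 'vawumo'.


Scanning each character of 'vawumo':
  Position 1: 'v' -> consonant (running count: 0)
  Position 2: 'a' -> vowel (running count: 1)
  Position 3: 'w' -> consonant (running count: 1)
  Position 4: 'u' -> vowel (running count: 2)
  Position 5: 'm' -> consonant (running count: 2)
  Position 6: 'o' -> vowel (running count: 3)
Total vowels: 3

3


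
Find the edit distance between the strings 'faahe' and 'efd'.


Building DP table for s1='faahe' (len 5) and s2='efd' (len 3):
       e  f  d
    0  1  2  3
  f 1  1  1  2
  a 2  2  2  2
  a 3  3  3  3
  h 4  4  4  4
  e 5  4  5  5
Edit distance = dp[5][3] = 5

5


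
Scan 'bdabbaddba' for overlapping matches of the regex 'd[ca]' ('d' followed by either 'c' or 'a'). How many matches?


Pattern: d[ca] means 'd' followed by either 'c' or 'a'.
Scanning 'bdabbaddba' position-by-position:
  Pos 0: window 'bd' -> no
  Pos 1: window 'da' -> MATCH
  Pos 2: window 'ab' -> no
  Pos 3: window 'bb' -> no
  Pos 4: window 'ba' -> no
  Pos 5: window 'ad' -> no
  Pos 6: window 'dd' -> no
  Pos 7: window 'db' -> no
  Pos 8: window 'ba' -> no
  Pos 9: window 'a' -> no
Total matches: 1

1


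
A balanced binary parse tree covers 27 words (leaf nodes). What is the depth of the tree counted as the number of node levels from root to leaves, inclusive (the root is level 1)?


In a balanced binary tree with n leaves the deepest leaf is ceil(log2(n)) edges below the root,
so counting node levels inclusive of root and leaves gives ceil(log2(n)) + 1 levels.
log2(27) = 4.7549
ceil(4.7549) = 5
levels = 5 + 1 = 6

6


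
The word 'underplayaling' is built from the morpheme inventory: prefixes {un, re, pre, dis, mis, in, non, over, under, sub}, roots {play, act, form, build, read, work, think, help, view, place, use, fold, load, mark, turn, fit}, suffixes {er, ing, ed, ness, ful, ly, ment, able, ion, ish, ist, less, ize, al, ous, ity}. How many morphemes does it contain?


Segmenting 'underplayaling' against the inventory:
  'under' -> prefix (morpheme 1)
  'play' -> root (morpheme 2)
  'al' -> suffix (morpheme 3)
  'ing' -> suffix (morpheme 4)
Total morphemes: 4

4


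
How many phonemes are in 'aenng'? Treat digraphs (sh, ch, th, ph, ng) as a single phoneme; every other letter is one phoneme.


Parsing 'aenng' greedily, digraphs first:
  'a' -> vowel phoneme (phonemes so far: 1)
  'e' -> vowel phoneme (phonemes so far: 2)
  'n' -> consonant phoneme (phonemes so far: 3)
  'ng' -> digraph (1 consonant phoneme) (phonemes so far: 4)
Total phonemes: 4

4


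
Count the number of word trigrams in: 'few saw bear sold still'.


Word trigrams from [5] words:
  Trigram 1: (few saw bear)
  Trigram 2: (saw bear sold)
  Trigram 3: (bear sold still)
Total word trigrams: 5 - 2 = 3

3


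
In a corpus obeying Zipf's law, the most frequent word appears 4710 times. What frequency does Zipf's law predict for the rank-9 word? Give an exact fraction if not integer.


Zipf's law: freq(rank) = f1 / rank
f1 = 4710, rank = 9
freq = 4710 / 9
GCD(4710, 9) = 3
Simplified: 1570/3

1570/3


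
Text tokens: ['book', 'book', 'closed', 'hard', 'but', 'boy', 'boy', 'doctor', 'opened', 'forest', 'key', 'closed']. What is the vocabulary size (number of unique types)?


Listing all tokens and tracking unique types:
  Token 1: 'book' -> NEW (unique so far: 1)
  Token 2: 'book' -> duplicate (unique so far: 1)
  Token 3: 'closed' -> NEW (unique so far: 2)
  Token 4: 'hard' -> NEW (unique so far: 3)
  Token 5: 'but' -> NEW (unique so far: 4)
  Token 6: 'boy' -> NEW (unique so far: 5)
  Token 7: 'boy' -> duplicate (unique so far: 5)
  Token 8: 'doctor' -> NEW (unique so far: 6)
  Token 9: 'opened' -> NEW (unique so far: 7)
  Token 10: 'forest' -> NEW (unique so far: 8)
  Token 11: 'key' -> NEW (unique so far: 9)
  Token 12: 'closed' -> duplicate (unique so far: 9)
Unique types: ('book', 'boy', 'but', 'closed', 'doctor', 'forest', 'hard', 'key', 'opened')
Vocabulary size: 9

9


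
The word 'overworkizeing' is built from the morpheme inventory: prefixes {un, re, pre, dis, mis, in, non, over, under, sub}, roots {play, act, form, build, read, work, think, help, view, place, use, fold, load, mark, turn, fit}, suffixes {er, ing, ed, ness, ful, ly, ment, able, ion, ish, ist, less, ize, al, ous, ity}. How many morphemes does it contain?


Segmenting 'overworkizeing' against the inventory:
  'over' -> prefix (morpheme 1)
  'work' -> root (morpheme 2)
  'ize' -> suffix (morpheme 3)
  'ing' -> suffix (morpheme 4)
Total morphemes: 4

4


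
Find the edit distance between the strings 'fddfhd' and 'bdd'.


Building DP table for s1='fddfhd' (len 6) and s2='bdd' (len 3):
       b  d  d
    0  1  2  3
  f 1  1  2  3
  d 2  2  1  2
  d 3  3  2  1
  f 4  4  3  2
  h 5  5  4  3
  d 6  6  5  4
Edit distance = dp[6][3] = 4

4


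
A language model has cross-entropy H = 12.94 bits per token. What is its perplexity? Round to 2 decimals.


Perplexity formula: PP = 2^H
H = 12.94
PP = 2^12.94
Decompose: 2^12.94 = 2^12 * 2^0.94
2^12 = 4096, 2^0.94 ~ 1.9185282
PP ~ 4096 * 1.9185282 = 7858.2915072
Rounded to 2 decimals: 7858.29

7858.29


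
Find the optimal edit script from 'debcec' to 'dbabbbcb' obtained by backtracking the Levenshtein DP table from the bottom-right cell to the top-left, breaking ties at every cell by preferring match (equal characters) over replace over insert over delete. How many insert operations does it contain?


Edit distance = 5. Backtracking from cell (6, 8) with preference match > replace > insert > delete,
then listing the resulting alignment 'debcec' -> 'dbabbbcb' left to right:
  Step 1: keep 'd'
  Step 2: insert 'b' [insertion #1]
  Step 3: replace e->a
  Step 4: keep 'b'
  Step 5: replace c->b
  Step 6: replace e->b
  Step 7: keep 'c'
  Step 8: insert 'b' [insertion #2]
Total insertions: 2

2


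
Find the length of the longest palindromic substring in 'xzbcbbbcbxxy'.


Scanning 'xzbcbbbcbxxy' for palindromic substrings.
Substring at positions 2-8: 'bcbbbcb'.
Check: reverse('bcbbbcb') = 'bcbbbcb' -> palindrome confirmed.
Neighbouring characters ('z' / 'x') break symmetry, so it cannot extend further.
No longer palindromic substring exists; longest length = 7

7


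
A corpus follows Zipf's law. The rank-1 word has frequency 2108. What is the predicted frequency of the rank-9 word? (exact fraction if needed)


Zipf's law: freq(rank) = f1 / rank
f1 = 2108, rank = 9
freq = 2108 / 9
GCD(2108, 9) = 1
Simplified: 2108/9

2108/9


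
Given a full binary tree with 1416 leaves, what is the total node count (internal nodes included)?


Leaf nodes (terminals): 1416
Internal nodes = n - 1 = 1416 - 1 = 1415
Total = leaves + internal = 1416 + 1415 = 2831

2831


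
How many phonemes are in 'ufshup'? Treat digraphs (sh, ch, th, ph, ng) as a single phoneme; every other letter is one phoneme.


Parsing 'ufshup' greedily, digraphs first:
  'u' -> vowel phoneme (phonemes so far: 1)
  'f' -> consonant phoneme (phonemes so far: 2)
  'sh' -> digraph (1 consonant phoneme) (phonemes so far: 3)
  'u' -> vowel phoneme (phonemes so far: 4)
  'p' -> consonant phoneme (phonemes so far: 5)
Total phonemes: 5

5


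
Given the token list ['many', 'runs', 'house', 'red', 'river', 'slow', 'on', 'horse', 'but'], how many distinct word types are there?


Listing all tokens and tracking unique types:
  Token 1: 'many' -> NEW (unique so far: 1)
  Token 2: 'runs' -> NEW (unique so far: 2)
  Token 3: 'house' -> NEW (unique so far: 3)
  Token 4: 'red' -> NEW (unique so far: 4)
  Token 5: 'river' -> NEW (unique so far: 5)
  Token 6: 'slow' -> NEW (unique so far: 6)
  Token 7: 'on' -> NEW (unique so far: 7)
  Token 8: 'horse' -> NEW (unique so far: 8)
  Token 9: 'but' -> NEW (unique so far: 9)
Unique types: ('but', 'horse', 'house', 'many', 'on', 'red', 'river', 'runs', 'slow')
Vocabulary size: 9

9


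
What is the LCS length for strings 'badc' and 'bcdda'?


DP table for LCS of 'badc' and 'bcdda':
       b  c  d  d  a
    0  0  0  0  0  0
  b 0  1  1  1  1  1
  a 0  1  1  1  1  2
  d 0  1  1  2  2  2
  c 0  1  2  2  2  2
LCS: 'ba'
LCS length = 2

2


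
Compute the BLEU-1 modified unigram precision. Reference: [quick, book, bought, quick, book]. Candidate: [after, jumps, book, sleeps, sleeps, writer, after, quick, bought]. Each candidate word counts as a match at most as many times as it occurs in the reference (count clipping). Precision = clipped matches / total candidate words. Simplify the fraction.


Reference word counts: {'book': 2, 'bought': 1, 'quick': 2}
Checking each candidate word (with clipping):
  'after' -> not in reference -> no match (matches: 0)
  'jumps' -> not in reference -> no match (matches: 0)
  'book' -> in reference (ref count 2, used 1/2) -> match (matches: 1)
  'sleeps' -> not in reference -> no match (matches: 1)
  'sleeps' -> not in reference -> no match (matches: 1)
  'writer' -> not in reference -> no match (matches: 1)
  'after' -> not in reference -> no match (matches: 1)
  'quick' -> in reference (ref count 2, used 1/2) -> match (matches: 2)
  'bought' -> in reference (ref count 1, used 1/1) -> match (matches: 3)
Clipped matches: 3, Candidate length: 9
Precision = 3/9 = 1/3

1/3
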